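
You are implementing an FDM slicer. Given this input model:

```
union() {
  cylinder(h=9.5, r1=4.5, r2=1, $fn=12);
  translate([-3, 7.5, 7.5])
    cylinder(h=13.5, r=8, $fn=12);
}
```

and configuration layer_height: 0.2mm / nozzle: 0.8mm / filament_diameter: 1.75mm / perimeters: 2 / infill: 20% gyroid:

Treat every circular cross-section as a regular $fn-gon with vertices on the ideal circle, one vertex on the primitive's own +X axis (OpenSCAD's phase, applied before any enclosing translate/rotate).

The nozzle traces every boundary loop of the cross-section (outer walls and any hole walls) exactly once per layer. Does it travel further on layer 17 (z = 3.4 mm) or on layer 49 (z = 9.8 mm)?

layer 49 (z = 9.8 mm)

Layer 17 (z = 3.4): the cone: at t=0.358 of its height the radius interpolates to r₁+(r₂−r₁)t = 3.247, giving a regular 12-gon of that circumradius (perimeter = 2·12·3.247·sin(180°/12) = 20.17 mm); the cylinder at (-3, 7.5) does not reach this height (z outside [7.5, 21]); Combining (union): only the cone is present, so the union is just that shape — boundary = 20.17 mm. So its perimeter = 20.17 mm. Layer 49 (z = 9.8): the cone is not intersected at this z (z outside [0, 9.5]); the r=8 cylinder at (-3, 7.5) gives a regular 12-gon of circumradius 8 (constant along its height) (perimeter = 2·12·8.000·sin(180°/12) = 49.69 mm); Taking the union: only the r=8 cylinder at (-3, 7.5) is present, so the union is just that shape — boundary = 49.69 mm. So its perimeter = 49.69 mm. Layer 49 is larger (49.69 vs 20.17 mm).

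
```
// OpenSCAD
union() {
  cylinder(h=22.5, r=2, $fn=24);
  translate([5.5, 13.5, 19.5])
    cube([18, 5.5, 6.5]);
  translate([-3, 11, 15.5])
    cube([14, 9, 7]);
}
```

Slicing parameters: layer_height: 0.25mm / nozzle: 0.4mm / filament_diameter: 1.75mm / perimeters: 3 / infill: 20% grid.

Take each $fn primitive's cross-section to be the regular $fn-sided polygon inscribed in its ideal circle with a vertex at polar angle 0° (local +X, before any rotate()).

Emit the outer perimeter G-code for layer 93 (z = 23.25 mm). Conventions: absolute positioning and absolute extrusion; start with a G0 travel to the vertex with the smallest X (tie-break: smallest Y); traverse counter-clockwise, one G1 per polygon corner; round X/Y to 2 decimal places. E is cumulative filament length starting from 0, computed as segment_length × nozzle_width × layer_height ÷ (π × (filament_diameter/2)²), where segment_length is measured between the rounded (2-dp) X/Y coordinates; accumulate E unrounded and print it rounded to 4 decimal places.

G0 X5.50 Y13.50 Z23.25
G1 X23.50 Y13.50 E0.7484
G1 X23.50 Y19.00 E0.9770
G1 X5.50 Y19.00 E1.7254
G1 X5.50 Y13.50 E1.9540

At z = 23.25 mm: the cylinder is not intersected at this z (z outside [0, 22.5]); the cube at (5.5, 13.5) is present — its section is the full 18×5.5 rectangle; the cube at (-3, 11) is absent (z outside [15.5, 22.5]); Combining (union): only the 18×5.5 cube at (5.5, 13.5) is present, so the union is just that shape — 1 connected region. The outline is a single polygon with 4 vertices. Extrusion per mm of travel: 0.4 × 0.25 / (π × 0.875²) = 0.041575. Accumulating E over each segment gives final E = 1.9540.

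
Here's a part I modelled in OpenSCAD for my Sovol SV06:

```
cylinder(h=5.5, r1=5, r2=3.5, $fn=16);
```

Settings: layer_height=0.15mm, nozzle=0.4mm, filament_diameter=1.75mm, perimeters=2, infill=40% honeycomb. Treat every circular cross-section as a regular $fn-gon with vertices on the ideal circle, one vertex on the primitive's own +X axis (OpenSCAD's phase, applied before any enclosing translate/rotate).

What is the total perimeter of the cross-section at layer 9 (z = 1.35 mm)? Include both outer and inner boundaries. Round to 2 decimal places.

At z = 1.35 mm: the cone contributes a regular 16-gon of circumradius 4.632 (interpolated between r1=5 and r2=3.5 at t=0.245) (perimeter = 2·16·4.632·sin(180°/16) = 28.92 mm). Overall, the cross-section is a single solid region. Total boundary length (outer) = 28.92 mm.

28.92 mm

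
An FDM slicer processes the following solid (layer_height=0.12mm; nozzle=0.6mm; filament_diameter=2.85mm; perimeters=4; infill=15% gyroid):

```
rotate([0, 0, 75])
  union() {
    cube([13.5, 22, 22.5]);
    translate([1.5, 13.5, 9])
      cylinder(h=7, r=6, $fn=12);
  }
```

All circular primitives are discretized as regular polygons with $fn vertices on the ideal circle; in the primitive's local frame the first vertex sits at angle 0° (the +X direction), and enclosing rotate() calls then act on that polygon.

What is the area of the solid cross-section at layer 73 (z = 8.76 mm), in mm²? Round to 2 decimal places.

At z = 8.76 mm: the 13.5×22 cube contributes its full rectangle (area 297.00 mm²); the cylinder at (1.5, 13.5) is not intersected at this z (z outside [9, 16]); Combining (union): only the 13.5×22 cube is present, so the union is just that shape — area = 297.00 mm²; (rotated 75° about Z; rotation is an isometry so areas/perimeters/island counts are preserved). Overall, the cross-section is a single solid region. Net area = 297.00 mm².

297.00 mm²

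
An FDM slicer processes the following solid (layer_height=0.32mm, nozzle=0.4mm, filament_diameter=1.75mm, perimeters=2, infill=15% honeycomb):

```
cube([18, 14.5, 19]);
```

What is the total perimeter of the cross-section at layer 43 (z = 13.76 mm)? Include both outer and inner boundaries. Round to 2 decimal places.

65.00 mm

At z = 13.76 mm: the cube is present — its section is the full 18×14.5 rectangle (perimeter 65.00 mm). Overall, the cross-section is a single solid region. Total boundary length (outer) = 65.00 mm.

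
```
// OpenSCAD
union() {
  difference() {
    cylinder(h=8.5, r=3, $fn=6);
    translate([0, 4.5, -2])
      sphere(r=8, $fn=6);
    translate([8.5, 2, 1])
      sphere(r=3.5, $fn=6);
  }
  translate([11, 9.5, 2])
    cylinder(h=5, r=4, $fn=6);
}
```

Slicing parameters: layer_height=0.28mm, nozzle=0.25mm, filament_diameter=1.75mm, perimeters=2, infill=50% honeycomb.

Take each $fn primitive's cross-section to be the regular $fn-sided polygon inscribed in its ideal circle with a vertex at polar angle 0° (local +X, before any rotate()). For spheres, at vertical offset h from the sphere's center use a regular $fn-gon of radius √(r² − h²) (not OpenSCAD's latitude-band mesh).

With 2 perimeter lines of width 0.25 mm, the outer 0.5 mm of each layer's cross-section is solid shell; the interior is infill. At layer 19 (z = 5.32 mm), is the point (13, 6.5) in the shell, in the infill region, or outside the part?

shell

At z = 5.32 mm: the cylinder: section is a regular 6-gon, circumradius r=3; the r=8 sphere at (0, 4.5) slices to a regular 6-gon of circumradius 3.228 (√(r²−h²) with h=7.32 from center); the sphere at (8.5, 2) is not intersected at this z (|z−center|=4.320 > r=3.5); Subtracting the remaining from the first: starting from the r=3 cylinder, the r=8 sphere at (0, 4.5) partially overlaps it — only the 3.00 mm² overlap (of its 27.07 mm²) is removed, clipping the outline — 1 connected region; the cylinder at (11, 9.5): section is a regular 6-gon, circumradius r=4; Taking the union: the 2 present regions are separate (no shared area or edge), so areas and boundary lengths simply add and each stays a separate island — 2 connected regions. Overall, the cross-section has 2 separate islands. The nearest boundary edge runs (15.00, 9.50)→(13.00, 6.04); distance from the point to it = 0.23 mm. (Shell/infill is judged within the island containing the point — the largest one.) The point is inside the cross-section, 0.23 mm from the nearest boundary — within the 0.5 mm shell band (2 × 0.25).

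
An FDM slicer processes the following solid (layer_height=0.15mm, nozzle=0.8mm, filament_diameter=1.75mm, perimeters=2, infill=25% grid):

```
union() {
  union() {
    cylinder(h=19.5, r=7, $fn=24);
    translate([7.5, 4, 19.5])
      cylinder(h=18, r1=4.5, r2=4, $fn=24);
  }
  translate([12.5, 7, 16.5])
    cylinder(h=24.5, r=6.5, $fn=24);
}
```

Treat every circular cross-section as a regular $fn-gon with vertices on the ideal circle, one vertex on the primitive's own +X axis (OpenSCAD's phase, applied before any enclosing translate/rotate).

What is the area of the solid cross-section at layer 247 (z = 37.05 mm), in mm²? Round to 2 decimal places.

154.64 mm²

At z = 37.05 mm: the cylinder is not intersected at this z (z outside [0, 19.5]); the cone at (7.5, 4) contributes a regular 24-gon of circumradius 4.013 (interpolated between r1=4.5 and r2=4 at t=0.975) (area = (24/2)·4.013²·sin(360°/24) = 50.00 mm²); Combining (union): only the cone at (7.5, 4) is present, so the union is just that shape — area = 50.00 mm²; the r=6.5 cylinder at (12.5, 7) gives a regular 24-gon of circumradius 6.5 (constant along its height) (area = (24/2)·6.500²·sin(360°/24) = 131.22 mm²); Combining (union): the regions partially overlap — summed areas 181.23 mm² minus the doubly-counted overlap 26.59 mm² gives 154.64 mm² — area = 154.64 mm². Overall, the cross-section is a single solid region. Net area = 154.64 mm².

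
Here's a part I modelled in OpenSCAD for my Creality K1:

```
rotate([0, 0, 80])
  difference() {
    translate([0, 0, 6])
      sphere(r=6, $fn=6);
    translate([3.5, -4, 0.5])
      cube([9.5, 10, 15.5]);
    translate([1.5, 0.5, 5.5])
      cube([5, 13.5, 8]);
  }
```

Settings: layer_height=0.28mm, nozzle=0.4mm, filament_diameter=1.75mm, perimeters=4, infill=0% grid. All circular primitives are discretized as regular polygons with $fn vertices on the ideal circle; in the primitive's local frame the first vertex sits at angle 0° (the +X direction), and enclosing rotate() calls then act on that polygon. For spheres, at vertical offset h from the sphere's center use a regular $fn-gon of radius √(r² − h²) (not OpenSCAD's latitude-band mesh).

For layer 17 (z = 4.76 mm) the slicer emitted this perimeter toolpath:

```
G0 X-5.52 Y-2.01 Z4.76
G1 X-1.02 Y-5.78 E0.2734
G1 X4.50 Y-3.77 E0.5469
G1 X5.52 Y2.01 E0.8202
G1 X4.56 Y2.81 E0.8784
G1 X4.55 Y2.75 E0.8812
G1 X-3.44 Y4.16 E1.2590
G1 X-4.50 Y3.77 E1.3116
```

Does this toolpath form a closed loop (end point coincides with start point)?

Start point (G0): (-5.52, -2.01). End point (last G1): the path does not return to the start — open.

no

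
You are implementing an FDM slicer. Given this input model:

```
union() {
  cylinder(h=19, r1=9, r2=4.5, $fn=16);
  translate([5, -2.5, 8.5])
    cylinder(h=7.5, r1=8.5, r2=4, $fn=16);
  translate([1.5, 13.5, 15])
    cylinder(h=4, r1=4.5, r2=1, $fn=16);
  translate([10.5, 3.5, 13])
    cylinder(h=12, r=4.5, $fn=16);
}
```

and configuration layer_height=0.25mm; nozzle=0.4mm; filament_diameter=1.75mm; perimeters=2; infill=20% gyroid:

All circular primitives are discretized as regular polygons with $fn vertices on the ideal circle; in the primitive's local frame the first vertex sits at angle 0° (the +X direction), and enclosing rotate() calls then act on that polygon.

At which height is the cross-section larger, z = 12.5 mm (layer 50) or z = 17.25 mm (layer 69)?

Layer 50 (z = 12.5): the cone: at t=0.658 of its height the radius interpolates to r₁+(r₂−r₁)t = 6.039, giving a regular 16-gon of that circumradius (area = (16/2)·6.039²·sin(360°/16) = 111.67 mm²); the cone at (5, -2.5) contributes a regular 16-gon of circumradius 6.100 (interpolated between r1=8.5 and r2=4 at t=0.533) (area = (16/2)·6.100²·sin(360°/16) = 113.92 mm²); the cone at (1.5, 13.5) does not reach this height (z outside [15, 19]); the cylinder at (10.5, 3.5) is not intersected at this z (z outside [13, 25]); Combining (union): the regions partially overlap — summed areas 225.58 mm² minus the doubly-counted overlap 48.28 mm² gives 177.31 mm² — area = 177.31 mm². So its area = 177.31 mm². Layer 69 (z = 17.25): the cone (r1=9→r2=4.5) has section circumradius 4.914 here — a regular 16-gon (area = (16/2)·4.914²·sin(360°/16) = 73.94 mm²); the cone at (5, -2.5) does not reach this height (z outside [8.5, 16]); the cone at (1.5, 13.5) contributes a regular 16-gon of circumradius 2.531 (interpolated between r1=4.5 and r2=1 at t=0.562) (area = (16/2)·2.531²·sin(360°/16) = 19.62 mm²); the cylinder at (10.5, 3.5): section is a regular 16-gon, circumradius r=4.5 (area = (16/2)·4.500²·sin(360°/16) = 61.99 mm²); Combining (union): the 3 present regions are separate (no shared area or edge), so areas and boundary lengths simply add and each stays a separate island — area = 155.55 mm². So its area = 155.55 mm². Layer 50 is larger (177.31 vs 155.55 mm²).

layer 50 (z = 12.5 mm)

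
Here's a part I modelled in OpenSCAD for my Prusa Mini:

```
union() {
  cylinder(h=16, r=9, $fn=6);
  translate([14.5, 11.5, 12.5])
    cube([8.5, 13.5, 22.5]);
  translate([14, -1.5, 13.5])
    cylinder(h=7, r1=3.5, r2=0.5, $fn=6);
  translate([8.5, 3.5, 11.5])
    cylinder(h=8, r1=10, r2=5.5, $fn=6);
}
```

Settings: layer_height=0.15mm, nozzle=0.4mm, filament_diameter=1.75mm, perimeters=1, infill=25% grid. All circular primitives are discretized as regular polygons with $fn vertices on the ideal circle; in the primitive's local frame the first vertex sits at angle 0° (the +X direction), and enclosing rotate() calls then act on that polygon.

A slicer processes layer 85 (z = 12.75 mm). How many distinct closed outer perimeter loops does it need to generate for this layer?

At z = 12.75 mm: the cylinder: section is a regular 6-gon, circumradius r=9; the 8.5×13.5 cube at (14.5, 11.5) contributes its full rectangle; the cone at (14, -1.5) is absent (z outside [13.5, 20.5]); the cone at (8.5, 3.5): at t=0.156 of its height the radius interpolates to r₁+(r₂−r₁)t = 9.297, giving a regular 6-gon of that circumradius; Combining (union): the regions partially overlap (shared area 73.39 mm²), so overlapping operands fuse into one piece — 2 connected regions. The result has 2 disconnected regions.

2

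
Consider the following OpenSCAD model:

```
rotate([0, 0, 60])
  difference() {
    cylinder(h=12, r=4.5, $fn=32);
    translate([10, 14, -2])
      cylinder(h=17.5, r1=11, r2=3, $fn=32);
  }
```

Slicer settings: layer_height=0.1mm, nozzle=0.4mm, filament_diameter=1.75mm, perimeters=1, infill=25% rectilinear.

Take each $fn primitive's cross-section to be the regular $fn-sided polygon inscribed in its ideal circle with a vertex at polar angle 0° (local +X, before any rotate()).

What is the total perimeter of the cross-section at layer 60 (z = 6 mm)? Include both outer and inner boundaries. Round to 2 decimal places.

28.23 mm

At z = 6 mm: the cylinder: section is a regular 32-gon, circumradius r=4.5 (perimeter = 2·32·4.500·sin(180°/32) = 28.23 mm); the cone at (10, 14): at t=0.457 of its height the radius interpolates to r₁+(r₂−r₁)t = 7.343, giving a regular 32-gon of that circumradius (perimeter = 2·32·7.343·sin(180°/32) = 46.06 mm); After the difference (first − rest): starting from the r=4.5 cylinder, the cone at (10, 14) misses the remaining region (no effect) — boundary = 28.23 mm; (rotated 60° about Z; rotation is an isometry so areas/perimeters/island counts are preserved). Overall, the cross-section is a single solid region. Total boundary length (outer) = 28.23 mm.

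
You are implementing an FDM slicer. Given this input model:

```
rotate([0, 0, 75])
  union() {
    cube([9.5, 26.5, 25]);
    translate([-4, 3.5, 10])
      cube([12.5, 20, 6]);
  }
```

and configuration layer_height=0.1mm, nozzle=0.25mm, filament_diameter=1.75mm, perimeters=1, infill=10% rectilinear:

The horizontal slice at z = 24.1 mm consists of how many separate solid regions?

1

At z = 24.1 mm: the cube (footprint 9.5×26.5) is included at this height; the cube at (-4, 3.5) is absent (z outside [10, 16]); Merging all regions: only the 9.5×26.5 cube is present, so the union is just that shape — 1 connected region; (rotated 75° about Z; rotation is an isometry so areas/perimeters/island counts are preserved). The result has 1 disconnected region.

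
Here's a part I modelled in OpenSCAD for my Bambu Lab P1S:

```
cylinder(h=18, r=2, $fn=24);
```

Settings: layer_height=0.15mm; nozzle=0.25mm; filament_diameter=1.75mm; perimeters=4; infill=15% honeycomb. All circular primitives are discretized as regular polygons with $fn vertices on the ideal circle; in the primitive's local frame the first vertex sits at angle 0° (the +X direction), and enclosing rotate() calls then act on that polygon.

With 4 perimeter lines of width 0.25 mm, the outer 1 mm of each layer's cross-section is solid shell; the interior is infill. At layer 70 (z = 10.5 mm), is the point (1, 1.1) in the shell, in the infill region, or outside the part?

shell

At z = 10.5 mm: the r=2 cylinder contributes a regular 24-gon of circumradius 2. Overall, the cross-section is a single solid region. The nearest boundary edge runs (1.41, 1.41)→(1.00, 1.73); distance from the point to it = 0.50 mm. The point is inside the cross-section, 0.50 mm from the nearest boundary — within the 1 mm shell band (4 × 0.25).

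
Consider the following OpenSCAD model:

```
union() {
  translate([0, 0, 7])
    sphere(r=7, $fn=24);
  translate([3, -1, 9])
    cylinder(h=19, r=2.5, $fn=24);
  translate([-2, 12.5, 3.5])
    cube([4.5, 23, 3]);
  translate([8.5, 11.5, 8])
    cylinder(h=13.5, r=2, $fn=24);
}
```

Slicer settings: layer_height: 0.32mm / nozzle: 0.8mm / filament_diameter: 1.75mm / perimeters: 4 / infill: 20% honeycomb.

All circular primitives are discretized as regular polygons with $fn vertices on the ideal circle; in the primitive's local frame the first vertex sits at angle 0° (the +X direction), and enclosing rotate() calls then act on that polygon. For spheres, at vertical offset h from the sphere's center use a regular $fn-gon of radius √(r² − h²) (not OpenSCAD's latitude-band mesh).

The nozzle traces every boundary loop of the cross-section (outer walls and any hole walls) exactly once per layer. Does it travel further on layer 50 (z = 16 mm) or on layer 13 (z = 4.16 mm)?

layer 13 (z = 4.16 mm)

Layer 50 (z = 16): the sphere is not intersected at this z (|z−center|=9.000 > r=7); the r=2.5 cylinder at (3, -1) contributes a regular 24-gon of circumradius 2.5 (perimeter = 2·24·2.500·sin(180°/24) = 15.66 mm); the cube at (-2, 12.5) is not intersected at this z (z outside [3.5, 6.5]); the cylinder at (8.5, 11.5): section is a regular 24-gon, circumradius r=2 (perimeter = 2·24·2.000·sin(180°/24) = 12.53 mm); Taking the union: the 2 present regions are separate (no shared area or edge), so areas and boundary lengths simply add and each stays a separate island — boundary = 28.19 mm. So its perimeter = 28.19 mm. Layer 13 (z = 4.16): the sphere: section is a regular 24-gon, circumradius = √(r²−h²) = √(7²−2.84²) = 6.398 (perimeter = 2·24·6.398·sin(180°/24) = 40.09 mm); the cylinder at (3, -1) is not intersected at this z (z outside [9, 28]); the cube at (-2, 12.5) is present — its section is the full 4.5×23 rectangle (perimeter 55.00 mm); the cylinder at (8.5, 11.5) is absent (z outside [8, 21.5]); Taking the union: the 2 present regions are separate (no shared area or edge), so areas and boundary lengths simply add and each stays a separate island — boundary = 95.09 mm. So its perimeter = 95.09 mm. Layer 13 is larger (95.09 vs 28.19 mm).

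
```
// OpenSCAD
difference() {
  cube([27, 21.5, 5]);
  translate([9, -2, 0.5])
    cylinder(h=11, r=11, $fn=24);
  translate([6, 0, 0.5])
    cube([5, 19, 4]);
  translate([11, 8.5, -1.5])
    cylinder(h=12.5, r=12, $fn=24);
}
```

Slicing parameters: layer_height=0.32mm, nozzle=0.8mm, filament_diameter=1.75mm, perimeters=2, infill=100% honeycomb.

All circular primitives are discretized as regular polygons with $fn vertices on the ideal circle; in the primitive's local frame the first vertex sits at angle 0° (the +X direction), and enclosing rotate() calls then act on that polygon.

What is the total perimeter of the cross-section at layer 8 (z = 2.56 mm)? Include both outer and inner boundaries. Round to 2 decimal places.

106.49 mm

At z = 2.56 mm: the cube is present — its section is the full 27×21.5 rectangle (perimeter 97.00 mm); the r=11 cylinder at (9, -2) contributes a regular 24-gon of circumradius 11 (perimeter = 2·24·11.000·sin(180°/24) = 68.92 mm); the 5×19 cube at (6, 0) contributes its full rectangle (perimeter 48.00 mm); the r=12 cylinder at (11, 8.5) contributes a regular 24-gon of circumradius 12 (perimeter = 2·24·12.000·sin(180°/24) = 75.18 mm); Subtracting the remaining from the first: starting from the 27×21.5 cube, the r=11 cylinder at (9, -2) partially overlaps it — only the 139.97 mm² overlap (of its 375.81 mm²) is removed, clipping the outline; the 5×19 cube at (6, 0) partially overlaps it — only the 50.86 mm² overlap (of its 95.00 mm²) is removed, clipping the outline; the r=12 cylinder at (11, 8.5) partially overlaps it — only the 215.46 mm² overlap (of its 447.24 mm²) is removed, clipping the outline — boundary = 106.49 mm. Overall, the cross-section is a single solid region. Total boundary length (outer) = 106.49 mm.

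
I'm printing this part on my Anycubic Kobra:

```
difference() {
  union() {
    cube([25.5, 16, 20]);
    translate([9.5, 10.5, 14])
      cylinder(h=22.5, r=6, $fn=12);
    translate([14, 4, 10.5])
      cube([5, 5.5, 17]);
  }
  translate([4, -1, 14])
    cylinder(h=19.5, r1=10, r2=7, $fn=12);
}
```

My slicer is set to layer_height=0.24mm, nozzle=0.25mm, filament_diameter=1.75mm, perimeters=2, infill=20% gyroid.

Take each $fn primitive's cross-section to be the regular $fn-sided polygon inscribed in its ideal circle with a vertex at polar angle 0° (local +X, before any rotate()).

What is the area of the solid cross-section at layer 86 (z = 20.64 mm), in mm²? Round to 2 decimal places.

At z = 20.64 mm: the cube is not intersected at this z (z outside [0, 20]); the cylinder at (9.5, 10.5): section is a regular 12-gon, circumradius r=6 (area = (12/2)·6.000²·sin(360°/12) = 108.00 mm²); the cube at (14, 4) (footprint 5×5.5) is included at this height (area 27.50 mm²); Combining (union): the regions partially overlap — summed areas 135.50 mm² minus the doubly-counted overlap 2.17 mm² gives 133.33 mm² — area = 133.33 mm²; the cone at (4, -1): at t=0.341 of its height the radius interpolates to r₁+(r₂−r₁)t = 8.978, giving a regular 12-gon of that circumradius (area = (12/2)·8.978²·sin(360°/12) = 241.84 mm²); Subtracting the remaining from the first: starting from that combined region (133.33 mm²), the cone at (4, -1) partially overlaps it — only the 8.93 mm² overlap (of its 241.84 mm²) is removed, clipping the outline — area = 124.40 mm². Overall, the cross-section is a single solid region. Net area = 124.40 mm².

124.40 mm²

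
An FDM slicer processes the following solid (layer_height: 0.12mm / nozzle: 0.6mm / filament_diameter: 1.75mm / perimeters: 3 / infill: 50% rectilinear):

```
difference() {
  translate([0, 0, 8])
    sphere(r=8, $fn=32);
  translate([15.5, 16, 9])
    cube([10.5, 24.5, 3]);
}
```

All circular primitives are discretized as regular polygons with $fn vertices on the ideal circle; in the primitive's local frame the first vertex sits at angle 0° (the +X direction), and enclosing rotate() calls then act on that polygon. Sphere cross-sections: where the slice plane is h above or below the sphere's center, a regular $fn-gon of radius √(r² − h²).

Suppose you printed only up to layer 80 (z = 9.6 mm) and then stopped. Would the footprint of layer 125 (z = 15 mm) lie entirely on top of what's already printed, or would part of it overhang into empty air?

Compare the two slices. At z = 9.6: the r=8 sphere contributes a regular 32-gon of circumradius √(8²−1.6²) = 7.838 (area = (32/2)·7.838²·sin(360°/32) = 191.78 mm²); the 10.5×24.5 cube at (15.5, 16) contributes its full rectangle (area 257.25 mm²); Subtracting the remaining from the first: starting from the r=8 sphere (191.78 mm²), the 10.5×24.5 cube at (15.5, 16) misses the remaining region (no effect) — area = 191.78 mm². At z = 15: the sphere: section is a regular 32-gon, circumradius = √(r²−h²) = √(8²−7²) = 3.873 (area = (32/2)·3.873²·sin(360°/32) = 46.82 mm²); the cube at (15.5, 16) does not reach this height (z outside [9, 12]); Taking the first minus the rest: none of the subtracted shapes is present at this height, so the r=8 sphere is unchanged — area = 46.82 mm². Checking containment: the cross-section at z = 15 is a subset of the cross-section at z = 9.6.

entirely on top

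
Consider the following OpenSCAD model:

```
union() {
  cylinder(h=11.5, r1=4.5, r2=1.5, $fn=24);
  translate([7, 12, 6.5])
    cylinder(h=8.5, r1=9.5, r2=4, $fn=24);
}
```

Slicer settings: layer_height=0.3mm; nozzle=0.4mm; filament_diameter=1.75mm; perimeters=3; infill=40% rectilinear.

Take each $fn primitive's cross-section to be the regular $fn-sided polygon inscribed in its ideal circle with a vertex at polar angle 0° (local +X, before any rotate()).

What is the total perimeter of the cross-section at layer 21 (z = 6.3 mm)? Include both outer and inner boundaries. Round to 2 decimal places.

At z = 6.3 mm: the cone (r1=4.5→r2=1.5) has section circumradius 2.857 here — a regular 24-gon (perimeter = 2·24·2.857·sin(180°/24) = 17.90 mm); the cone at (7, 12) does not reach this height (z outside [6.5, 15]); Merging all regions: only the cone is present, so the union is just that shape — boundary = 17.90 mm. Overall, the cross-section is a single solid region. Total boundary length (outer) = 17.90 mm.

17.90 mm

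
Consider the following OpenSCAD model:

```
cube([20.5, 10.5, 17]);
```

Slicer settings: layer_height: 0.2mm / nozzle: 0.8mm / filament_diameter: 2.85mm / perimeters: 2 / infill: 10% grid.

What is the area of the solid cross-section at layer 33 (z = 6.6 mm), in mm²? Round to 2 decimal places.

At z = 6.6 mm: the 20.5×10.5 cube contributes its full rectangle (area 215.25 mm²). Overall, the cross-section is a single solid region. Net area = 215.25 mm².

215.25 mm²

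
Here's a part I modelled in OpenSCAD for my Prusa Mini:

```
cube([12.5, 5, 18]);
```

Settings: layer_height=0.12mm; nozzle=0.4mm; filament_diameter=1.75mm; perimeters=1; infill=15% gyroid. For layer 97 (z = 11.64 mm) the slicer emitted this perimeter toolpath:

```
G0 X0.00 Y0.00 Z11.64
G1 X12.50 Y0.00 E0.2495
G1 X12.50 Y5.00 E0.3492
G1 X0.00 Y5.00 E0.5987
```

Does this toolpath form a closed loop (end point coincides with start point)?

Start point (G0): (0.00, 0.00). End point (last G1): the path does not return to the start — open.

no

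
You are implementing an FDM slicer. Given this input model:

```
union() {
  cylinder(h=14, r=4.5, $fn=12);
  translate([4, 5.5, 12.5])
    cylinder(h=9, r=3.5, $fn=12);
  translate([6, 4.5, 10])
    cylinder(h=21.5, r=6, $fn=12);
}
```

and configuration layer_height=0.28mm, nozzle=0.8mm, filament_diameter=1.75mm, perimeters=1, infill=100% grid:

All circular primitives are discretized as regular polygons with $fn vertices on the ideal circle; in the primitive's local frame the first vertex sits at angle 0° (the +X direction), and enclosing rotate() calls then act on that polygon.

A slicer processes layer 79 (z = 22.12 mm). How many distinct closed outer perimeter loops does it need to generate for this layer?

1

At z = 22.12 mm: the cylinder is not intersected at this z (z outside [0, 14]); the cylinder at (4, 5.5) is absent (z outside [12.5, 21.5]); the cylinder at (6, 4.5): section is a regular 12-gon, circumradius r=6; Taking the union: only the r=6 cylinder at (6, 4.5) is present, so the union is just that shape — 1 connected region. The result has 1 disconnected region.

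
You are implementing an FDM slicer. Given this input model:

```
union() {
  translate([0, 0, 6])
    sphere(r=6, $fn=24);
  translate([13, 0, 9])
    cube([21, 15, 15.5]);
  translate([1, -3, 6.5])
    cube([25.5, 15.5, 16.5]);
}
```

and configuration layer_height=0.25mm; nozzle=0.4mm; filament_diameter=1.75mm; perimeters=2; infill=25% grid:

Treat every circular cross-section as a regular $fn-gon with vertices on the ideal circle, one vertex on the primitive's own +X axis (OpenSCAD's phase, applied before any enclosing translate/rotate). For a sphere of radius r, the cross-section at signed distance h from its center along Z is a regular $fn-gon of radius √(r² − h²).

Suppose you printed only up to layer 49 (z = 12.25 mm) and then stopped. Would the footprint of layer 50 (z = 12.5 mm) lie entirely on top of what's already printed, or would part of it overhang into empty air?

entirely on top

Compare the two slices. At z = 12.25: the sphere is not intersected at this z (|z−center|=6.250 > r=6); the cube at (13, 0) (footprint 21×15) is included at this height (area 315.00 mm²); the cube at (1, -3) is present — its section is the full 25.5×15.5 rectangle (area 395.25 mm²); Combining (union): the regions partially overlap — summed areas 710.25 mm² minus the doubly-counted overlap 168.75 mm² gives 541.50 mm² — area = 541.50 mm². At z = 12.5: the sphere does not reach this height (|z−center|=6.500 > r=6); the cube at (13, 0) is present — its section is the full 21×15 rectangle (area 315.00 mm²); the cube at (1, -3) (footprint 25.5×15.5) is included at this height (area 395.25 mm²); Merging all regions: the regions partially overlap — summed areas 710.25 mm² minus the doubly-counted overlap 168.75 mm² gives 541.50 mm² — area = 541.50 mm². Checking containment: the cross-section at z = 12.5 is a subset of the cross-section at z = 12.25.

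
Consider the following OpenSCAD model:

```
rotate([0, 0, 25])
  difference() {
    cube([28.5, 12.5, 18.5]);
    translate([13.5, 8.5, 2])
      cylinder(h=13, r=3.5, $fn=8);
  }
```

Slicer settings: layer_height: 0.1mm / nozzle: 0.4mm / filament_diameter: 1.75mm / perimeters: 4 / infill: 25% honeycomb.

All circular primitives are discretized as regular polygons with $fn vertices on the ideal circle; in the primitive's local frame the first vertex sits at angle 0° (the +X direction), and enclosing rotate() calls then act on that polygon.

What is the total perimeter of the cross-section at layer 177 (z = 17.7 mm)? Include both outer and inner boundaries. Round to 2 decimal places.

At z = 17.7 mm: the cube is present — its section is the full 28.5×12.5 rectangle (perimeter 82.00 mm); the cylinder at (13.5, 8.5) is absent (z outside [2, 15]); After the difference (first − rest): none of the subtracted shapes is present at this height, so the 28.5×12.5 cube is unchanged — boundary = 82.00 mm; (rotated 25° about Z; rotation is an isometry so areas/perimeters/island counts are preserved). Overall, the cross-section is a single solid region. Total boundary length (outer) = 82.00 mm.

82.00 mm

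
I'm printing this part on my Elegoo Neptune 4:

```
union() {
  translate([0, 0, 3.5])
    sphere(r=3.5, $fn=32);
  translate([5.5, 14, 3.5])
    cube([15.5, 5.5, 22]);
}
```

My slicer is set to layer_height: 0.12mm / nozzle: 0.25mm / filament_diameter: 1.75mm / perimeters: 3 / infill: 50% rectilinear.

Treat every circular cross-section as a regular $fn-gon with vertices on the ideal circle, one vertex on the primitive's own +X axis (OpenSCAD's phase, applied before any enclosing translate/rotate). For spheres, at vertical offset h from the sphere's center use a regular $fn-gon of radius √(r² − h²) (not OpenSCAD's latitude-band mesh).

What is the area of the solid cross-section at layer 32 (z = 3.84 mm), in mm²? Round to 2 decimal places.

123.13 mm²

At z = 3.84 mm: the sphere: section is a regular 32-gon, circumradius = √(r²−h²) = √(3.5²−0.34²) = 3.483 (area = (32/2)·3.483²·sin(360°/32) = 37.88 mm²); the 15.5×5.5 cube at (5.5, 14) contributes its full rectangle (area 85.25 mm²); Taking the union: the 2 present regions are separate (no shared area or edge), so areas and boundary lengths simply add and each stays a separate island — area = 123.13 mm². Overall, the cross-section has 2 separate islands. Net area = 123.13 mm².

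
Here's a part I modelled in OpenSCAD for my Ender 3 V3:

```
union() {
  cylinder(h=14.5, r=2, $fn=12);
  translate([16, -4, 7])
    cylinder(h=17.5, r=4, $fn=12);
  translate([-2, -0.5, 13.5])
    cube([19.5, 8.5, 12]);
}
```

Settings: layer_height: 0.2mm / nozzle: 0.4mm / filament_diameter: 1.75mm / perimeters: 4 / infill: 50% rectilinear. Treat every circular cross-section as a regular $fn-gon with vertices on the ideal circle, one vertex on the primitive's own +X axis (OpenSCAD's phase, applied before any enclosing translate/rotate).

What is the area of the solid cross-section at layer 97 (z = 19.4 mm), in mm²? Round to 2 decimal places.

212.83 mm²

At z = 19.4 mm: the cylinder is absent (z outside [0, 14.5]); the cylinder at (16, -4): section is a regular 12-gon, circumradius r=4 (area = (12/2)·4.000²·sin(360°/12) = 48.00 mm²); the cube at (-2, -0.5) (footprint 19.5×8.5) is included at this height (area 165.75 mm²); Combining (union): the regions partially overlap — summed areas 213.75 mm² minus the doubly-counted overlap 0.92 mm² gives 212.83 mm² — area = 212.83 mm². Overall, the cross-section is a single solid region. Net area = 212.83 mm².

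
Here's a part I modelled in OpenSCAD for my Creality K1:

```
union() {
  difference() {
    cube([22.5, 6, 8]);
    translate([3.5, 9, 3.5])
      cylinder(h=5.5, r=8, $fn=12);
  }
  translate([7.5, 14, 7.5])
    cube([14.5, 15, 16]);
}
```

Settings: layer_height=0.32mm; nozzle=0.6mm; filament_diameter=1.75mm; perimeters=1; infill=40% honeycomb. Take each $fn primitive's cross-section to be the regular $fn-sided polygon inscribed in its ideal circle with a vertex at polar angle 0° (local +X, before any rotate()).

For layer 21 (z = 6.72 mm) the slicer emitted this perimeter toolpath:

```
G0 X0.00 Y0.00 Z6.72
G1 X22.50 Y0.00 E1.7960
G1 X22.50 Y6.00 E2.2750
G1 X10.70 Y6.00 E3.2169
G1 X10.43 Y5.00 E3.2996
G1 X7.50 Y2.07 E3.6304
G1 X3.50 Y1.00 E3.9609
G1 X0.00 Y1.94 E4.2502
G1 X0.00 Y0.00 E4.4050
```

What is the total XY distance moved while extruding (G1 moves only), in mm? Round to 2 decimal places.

Sum the Euclidean lengths of each G1 segment: total = 55.18 mm.

55.18 mm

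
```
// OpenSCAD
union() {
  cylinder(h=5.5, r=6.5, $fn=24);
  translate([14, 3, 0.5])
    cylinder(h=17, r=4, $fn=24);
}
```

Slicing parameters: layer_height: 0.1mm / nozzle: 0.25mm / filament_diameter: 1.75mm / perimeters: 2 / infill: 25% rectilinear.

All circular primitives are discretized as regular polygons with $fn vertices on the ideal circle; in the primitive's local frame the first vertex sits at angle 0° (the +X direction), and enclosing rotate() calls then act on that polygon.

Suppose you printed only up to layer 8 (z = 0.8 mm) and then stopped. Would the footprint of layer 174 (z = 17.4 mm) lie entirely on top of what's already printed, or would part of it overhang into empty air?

Compare the two slices. At z = 0.8: the r=6.5 cylinder contributes a regular 24-gon of circumradius 6.5 (area = (24/2)·6.500²·sin(360°/24) = 131.22 mm²); the cylinder at (14, 3): section is a regular 24-gon, circumradius r=4 (area = (24/2)·4.000²·sin(360°/24) = 49.69 mm²); Combining (union): the 2 present regions are separate (no shared area or edge), so areas and boundary lengths simply add and each stays a separate island — area = 180.91 mm². At z = 17.4: the cylinder is absent (z outside [0, 5.5]); the r=4 cylinder at (14, 3) gives a regular 24-gon of circumradius 4 (constant along its height) (area = (24/2)·4.000²·sin(360°/24) = 49.69 mm²); Combining (union): only the r=4 cylinder at (14, 3) is present, so the union is just that shape — area = 49.69 mm². Checking containment: the cross-section at z = 17.4 is a subset of the cross-section at z = 0.8.

entirely on top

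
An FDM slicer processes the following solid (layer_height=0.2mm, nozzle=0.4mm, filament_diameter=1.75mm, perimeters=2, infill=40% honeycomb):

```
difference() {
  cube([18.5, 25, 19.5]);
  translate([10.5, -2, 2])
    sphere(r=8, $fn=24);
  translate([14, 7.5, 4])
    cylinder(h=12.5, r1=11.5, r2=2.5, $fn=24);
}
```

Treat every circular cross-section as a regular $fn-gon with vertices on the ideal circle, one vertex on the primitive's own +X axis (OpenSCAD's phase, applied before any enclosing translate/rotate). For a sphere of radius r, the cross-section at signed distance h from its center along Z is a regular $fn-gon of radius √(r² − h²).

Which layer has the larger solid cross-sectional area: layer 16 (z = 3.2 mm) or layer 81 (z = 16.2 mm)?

Layer 16 (z = 3.2): the 18.5×25 cube contributes its full rectangle (area 462.50 mm²); the sphere at (10.5, -2): section is a regular 24-gon, circumradius = √(r²−h²) = √(8²−1.2²) = 7.909 (area = (24/2)·7.909²·sin(360°/24) = 194.30 mm²); the cone at (14, 7.5) does not reach this height (z outside [4, 16.5]); After the difference (first − rest): starting from the 18.5×25 cube (462.50 mm²), the r=8 sphere at (10.5, -2) partially overlaps it — only the 66.04 mm² overlap (of its 194.30 mm²) is removed, clipping the outline — area = 396.46 mm². So its area = 396.46 mm². Layer 81 (z = 16.2): the cube (footprint 18.5×25) is included at this height (area 462.50 mm²); the sphere at (10.5, -2) is absent (|z−center|=14.200 > r=8); the cone at (14, 7.5) contributes a regular 24-gon of circumradius 2.716 (interpolated between r1=11.5 and r2=2.5 at t=0.976) (area = (24/2)·2.716²·sin(360°/24) = 22.91 mm²); Taking the first minus the rest: starting from the 18.5×25 cube (462.50 mm²), the cone at (14, 7.5) lies wholly inside it (removes its full 22.91 mm² and its 17.02 mm outline becomes a hole wall) — area = 439.59 mm². So its area = 439.59 mm². Layer 81 is larger (439.59 vs 396.46 mm²).

layer 81 (z = 16.2 mm)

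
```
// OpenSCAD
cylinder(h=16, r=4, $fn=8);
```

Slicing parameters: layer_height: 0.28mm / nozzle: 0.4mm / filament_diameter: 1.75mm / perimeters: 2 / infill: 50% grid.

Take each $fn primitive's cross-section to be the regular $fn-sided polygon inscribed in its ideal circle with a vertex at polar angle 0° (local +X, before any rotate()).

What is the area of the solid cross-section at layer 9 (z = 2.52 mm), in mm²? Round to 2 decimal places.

45.25 mm²

At z = 2.52 mm: the r=4 cylinder contributes a regular 8-gon of circumradius 4 (area = (8/2)·4.000²·sin(360°/8) = 45.25 mm²). Overall, the cross-section is a single solid region. Net area = 45.25 mm².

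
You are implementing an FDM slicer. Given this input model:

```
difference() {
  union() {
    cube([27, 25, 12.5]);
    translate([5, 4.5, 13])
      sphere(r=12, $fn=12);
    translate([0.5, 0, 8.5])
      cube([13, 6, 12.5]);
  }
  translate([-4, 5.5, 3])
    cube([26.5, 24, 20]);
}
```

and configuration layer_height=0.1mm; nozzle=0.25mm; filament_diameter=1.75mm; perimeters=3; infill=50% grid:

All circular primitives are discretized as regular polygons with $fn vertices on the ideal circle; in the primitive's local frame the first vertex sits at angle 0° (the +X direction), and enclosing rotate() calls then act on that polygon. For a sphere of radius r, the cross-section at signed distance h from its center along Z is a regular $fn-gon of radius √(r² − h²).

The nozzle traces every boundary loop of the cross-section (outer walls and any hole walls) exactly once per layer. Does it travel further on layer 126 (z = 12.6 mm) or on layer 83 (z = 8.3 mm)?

Layer 126 (z = 12.6): the cube is absent (z outside [0, 12.5]); the r=12 sphere at (5, 4.5) slices to a regular 12-gon of circumradius 11.993 (√(r²−h²) with h=0.4 from center) (perimeter = 2·12·11.993·sin(180°/12) = 74.50 mm); the 13×6 cube at (0.5, 0) contributes its full rectangle (perimeter 38.00 mm); Taking the union: the 13×6 cube at (0.5, 0) lies entirely inside the r=12 sphere at (5, 4.5), so the union is just the r=12 sphere at (5, 4.5) — boundary = 74.50 mm; the 26.5×24 cube at (-4, 5.5) contributes its full rectangle (perimeter 101.00 mm); After the difference (first − rest): starting from the result so far, the 26.5×24 cube at (-4, 5.5) partially overlaps it — only the 180.81 mm² overlap (of its 636.00 mm²) is removed, clipping the outline — boundary = 73.56 mm. So its perimeter = 73.56 mm. Layer 83 (z = 8.3): the cube (footprint 27×25) is included at this height (perimeter 104.00 mm); the r=12 sphere at (5, 4.5) slices to a regular 12-gon of circumradius 11.041 (√(r²−h²) with h=4.7 from center) (perimeter = 2·12·11.041·sin(180°/12) = 68.58 mm); the cube at (0.5, 0) does not reach this height (z outside [8.5, 21]); Merging all regions: the regions partially overlap (shared area 212.76 mm²), so the edge portions inside another operand are dropped and the merged outline is re-measured after clipping — boundary = 116.57 mm; the 26.5×24 cube at (-4, 5.5) contributes its full rectangle (perimeter 101.00 mm); Taking the first minus the rest: starting from that combined region, the 26.5×24 cube at (-4, 5.5) partially overlaps it — only the 466.98 mm² overlap (of its 636.00 mm²) is removed, clipping the outline — boundary = 128.89 mm. So its perimeter = 128.89 mm. Layer 83 is larger (128.89 vs 73.56 mm).

layer 83 (z = 8.3 mm)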